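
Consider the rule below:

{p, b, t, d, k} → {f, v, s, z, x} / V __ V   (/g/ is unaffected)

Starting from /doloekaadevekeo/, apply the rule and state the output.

Scanning /doloekaadevekeo/: /d/ at position 1 is not in the conditioning environment; /k/ is a stop between vowels /e/ and /a/, so it spirantizes to the fricative [x]; /d/ is a stop between vowels /a/ and /e/, so it spirantizes to the fricative [z]; /k/ is a stop between vowels /e/ and /e/, so it spirantizes to the fricative [x].
Result: [doloexaazevexeo].

doloexaazevexeo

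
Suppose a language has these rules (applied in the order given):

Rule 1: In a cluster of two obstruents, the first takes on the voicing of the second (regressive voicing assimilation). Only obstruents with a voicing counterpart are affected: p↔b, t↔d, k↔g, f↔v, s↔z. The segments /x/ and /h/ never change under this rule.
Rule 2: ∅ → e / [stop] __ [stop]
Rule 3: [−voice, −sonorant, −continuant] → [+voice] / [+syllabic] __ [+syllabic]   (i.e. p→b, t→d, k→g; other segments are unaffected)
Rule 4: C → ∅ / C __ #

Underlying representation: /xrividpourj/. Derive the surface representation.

xrividebour

Rule 1 (regressive voicing assimilation): /d/ precedes the voiceless obstruent /p/, so it devoices to [t] by assimilation. /xrividpourj/ → xrivitpourj.
Rule 2 (stop-cluster e-epenthesis): /t/ and /p/ form a stop–stop cluster, so [e] is inserted between them. /xrivitpourj/ → xrivitepourj.
Rule 3 (intervocalic voicing): /t/ is a voiceless stop between vowels /i/ and /e/, so it voices to [d]. /p/ is a voiceless stop between vowels /e/ and /o/, so it voices to [b]. /xrivitepourj/ → xrividebourj.
Rule 4 (final cluster simplification): /j/ is the second consonant of a word-final cluster /rj/, so it deletes. /xrividebourj/ → xrividebour.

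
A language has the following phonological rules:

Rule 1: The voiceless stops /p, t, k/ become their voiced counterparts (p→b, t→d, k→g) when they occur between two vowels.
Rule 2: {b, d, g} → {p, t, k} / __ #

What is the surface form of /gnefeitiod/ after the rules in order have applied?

Rule 1 (intervocalic voicing): /t/ is a voiceless stop between vowels /i/ and /i/, so it voices to [d]. /gnefeitiod/ → gnefeidiod.
Rule 2 (final devoicing): /d/ is a voiced stop in word-final position, so it devoices to [t]. /gnefeidiod/ → gnefeidiot.

gnefeidiot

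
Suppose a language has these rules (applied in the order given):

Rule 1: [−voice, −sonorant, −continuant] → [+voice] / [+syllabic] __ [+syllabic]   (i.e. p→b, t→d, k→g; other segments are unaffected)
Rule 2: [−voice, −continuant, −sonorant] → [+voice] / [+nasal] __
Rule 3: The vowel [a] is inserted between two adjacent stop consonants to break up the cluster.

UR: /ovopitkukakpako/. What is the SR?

ovobitakugakapago

Rule 1 (intervocalic voicing): /p/ is a voiceless stop between vowels /o/ and /i/, so it voices to [b]. /k/ is a voiceless stop between vowels /u/ and /a/, so it voices to [g]. /k/ is a voiceless stop between vowels /a/ and /o/, so it voices to [g]. /ovopitkukakpako/ → ovobitkugakpago.
Rule 2 (post-nasal voicing): no segment meets the environment; /ovobitkugakpago/ is unchanged.
Rule 3 (stop-cluster a-epenthesis): /t/ and /k/ form a stop–stop cluster, so [a] is inserted between them. /k/ and /p/ form a stop–stop cluster, so [a] is inserted between them. /ovobitkugakpago/ → ovobitakugakapago.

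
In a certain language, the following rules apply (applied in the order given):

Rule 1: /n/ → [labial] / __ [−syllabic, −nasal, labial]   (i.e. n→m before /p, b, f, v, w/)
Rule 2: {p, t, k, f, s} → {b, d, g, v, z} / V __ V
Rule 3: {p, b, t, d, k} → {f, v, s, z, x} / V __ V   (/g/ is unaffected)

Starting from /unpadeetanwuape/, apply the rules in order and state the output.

Rule 1 (nasal place assimilation): /n/ precedes the labial consonant /p/, so it assimilates in place to [m]. /n/ precedes the labial consonant /w/, so it assimilates in place to [m]. /unpadeetanwuape/ → umpadeetamwuape.
Rule 2 (intervocalic voicing): /t/ is a voiceless obstruent between vowels /e/ and /a/, so it voices to [d]. /p/ is a voiceless obstruent between vowels /a/ and /e/, so it voices to [b]. /umpadeetamwuape/ → umpadeedamwuabe.
Rule 3 (intervocalic spirantization): /d/ is a stop between vowels /a/ and /e/, so it spirantizes to the fricative [z]. /d/ is a stop between vowels /e/ and /a/, so it spirantizes to the fricative [z]. /b/ is a stop between vowels /a/ and /e/, so it spirantizes to the fricative [v]. /umpadeedamwuabe/ → umpazeezamwuave.

umpazeezamwuave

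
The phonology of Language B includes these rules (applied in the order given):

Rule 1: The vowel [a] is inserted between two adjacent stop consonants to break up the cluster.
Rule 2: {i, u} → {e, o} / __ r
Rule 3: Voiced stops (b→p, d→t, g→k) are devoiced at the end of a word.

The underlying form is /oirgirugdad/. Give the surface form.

Rule 1 (stop-cluster a-epenthesis): /g/ and /d/ form a stop–stop cluster, so [a] is inserted between them. /oirgirugdad/ → oirgirugadad.
Rule 2 (pre-rhotic lowering): /i/ is a high vowel immediately before /r/, so it lowers to [e]. /i/ is a high vowel immediately before /r/, so it lowers to [e]. /oirgirugadad/ → oergerugadad.
Rule 3 (final devoicing): /d/ is a voiced stop in word-final position, so it devoices to [t]. /oergerugadad/ → oergerugadat.

oergerugadat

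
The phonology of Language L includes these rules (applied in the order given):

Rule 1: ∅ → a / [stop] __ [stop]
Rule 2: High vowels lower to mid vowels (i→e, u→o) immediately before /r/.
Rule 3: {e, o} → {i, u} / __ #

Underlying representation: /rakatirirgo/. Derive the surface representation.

rakaterergu

Rule 1 (stop-cluster a-epenthesis): no segment meets the environment; /rakatirirgo/ is unchanged.
Rule 2 (pre-rhotic lowering): /i/ is a high vowel immediately before /r/, so it lowers to [e]. /i/ is a high vowel immediately before /r/, so it lowers to [e]. /rakatirirgo/ → rakaterergo.
Rule 3 (final vowel raising): /o/ is a mid vowel in word-final position, so it raises to [u]. /rakaterergo/ → rakaterergu.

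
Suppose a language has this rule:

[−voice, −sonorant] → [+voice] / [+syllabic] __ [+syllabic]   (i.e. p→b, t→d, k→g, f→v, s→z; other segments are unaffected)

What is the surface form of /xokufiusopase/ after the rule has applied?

/k/ is a voiceless obstruent between vowels /o/ and /u/, so it voices to [g].
/f/ is a voiceless obstruent between vowels /u/ and /i/, so it voices to [v].
/s/ is a voiceless obstruent between vowels /u/ and /o/, so it voices to [z].
/p/ is a voiceless obstruent between vowels /o/ and /a/, so it voices to [b].
/s/ is a voiceless obstruent between vowels /a/ and /e/, so it voices to [z].
Surface form: [xoguviuzobaze].

xoguviuzobaze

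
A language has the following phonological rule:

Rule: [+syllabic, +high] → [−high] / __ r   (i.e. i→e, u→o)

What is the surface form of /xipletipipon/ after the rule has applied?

No segment of /xipletipipon/ meets the structural description of the rule, so the form surfaces unchanged.

xipletipipon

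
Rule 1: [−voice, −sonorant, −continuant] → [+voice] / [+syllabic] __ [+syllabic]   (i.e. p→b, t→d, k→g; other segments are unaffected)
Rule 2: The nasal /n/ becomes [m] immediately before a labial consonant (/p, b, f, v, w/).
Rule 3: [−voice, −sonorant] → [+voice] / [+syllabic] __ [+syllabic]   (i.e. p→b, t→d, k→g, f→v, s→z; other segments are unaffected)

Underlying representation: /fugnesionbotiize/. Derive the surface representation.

fugneziombodiize

Rule 1 (intervocalic voicing): /t/ is a voiceless stop between vowels /o/ and /i/, so it voices to [d]. /fugnesionbotiize/ → fugnesionbodiize.
Rule 2 (nasal place assimilation): /n/ precedes the labial consonant /b/, so it assimilates in place to [m]. /fugnesionbodiize/ → fugnesiombodiize.
Rule 3 (intervocalic voicing): /s/ is a voiceless obstruent between vowels /e/ and /i/, so it voices to [z]. /fugnesiombodiize/ → fugneziombodiize.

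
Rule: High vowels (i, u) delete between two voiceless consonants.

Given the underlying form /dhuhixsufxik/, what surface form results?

/u/ is a high vowel flanked by voiceless consonants /h/ and /h/, so it deletes.
/i/ is a high vowel flanked by voiceless consonants /h/ and /x/, so it deletes.
/u/ is a high vowel flanked by voiceless consonants /s/ and /f/, so it deletes.
/i/ is a high vowel flanked by voiceless consonants /x/ and /k/, so it deletes.
Surface form: [dhhxsfxk].

dhhxsfxk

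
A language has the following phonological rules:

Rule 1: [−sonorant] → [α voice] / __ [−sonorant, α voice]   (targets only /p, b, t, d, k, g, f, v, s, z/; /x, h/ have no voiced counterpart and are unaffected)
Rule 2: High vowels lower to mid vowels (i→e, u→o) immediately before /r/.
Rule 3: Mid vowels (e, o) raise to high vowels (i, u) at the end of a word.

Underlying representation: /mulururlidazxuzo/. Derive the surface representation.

mulororlidasxuzu

Rule 1 (regressive voicing assimilation): /z/ precedes the voiceless obstruent /x/, so it devoices to [s] by assimilation. /mulururlidazxuzo/ → mulururlidasxuzo.
Rule 2 (pre-rhotic lowering): /u/ is a high vowel immediately before /r/, so it lowers to [o]. /u/ is a high vowel immediately before /r/, so it lowers to [o]. /mulururlidasxuzo/ → mulororlidasxuzo.
Rule 3 (final vowel raising): /o/ is a mid vowel in word-final position, so it raises to [u]. /mulororlidasxuzo/ → mulororlidasxuzu.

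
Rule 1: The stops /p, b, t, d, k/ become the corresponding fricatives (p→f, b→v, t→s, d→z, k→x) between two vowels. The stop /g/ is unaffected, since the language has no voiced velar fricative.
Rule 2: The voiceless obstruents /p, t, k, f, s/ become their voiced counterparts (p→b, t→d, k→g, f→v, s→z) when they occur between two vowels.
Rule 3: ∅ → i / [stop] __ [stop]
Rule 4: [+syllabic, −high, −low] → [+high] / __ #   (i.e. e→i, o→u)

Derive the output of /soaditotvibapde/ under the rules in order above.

soazizotvivapidi

Rule 1 (intervocalic spirantization): /d/ is a stop between vowels /a/ and /i/, so it spirantizes to the fricative [z]. /t/ is a stop between vowels /i/ and /o/, so it spirantizes to the fricative [s]. /b/ is a stop between vowels /i/ and /a/, so it spirantizes to the fricative [v]. /soaditotvibapde/ → soazisotvivapde.
Rule 2 (intervocalic voicing): /s/ is a voiceless obstruent between vowels /i/ and /o/, so it voices to [z]. /soazisotvivapde/ → soazizotvivapde.
Rule 3 (stop-cluster i-epenthesis): /p/ and /d/ form a stop–stop cluster, so [i] is inserted between them. /soazizotvivapde/ → soazizotvivapide.
Rule 4 (final vowel raising): /e/ is a mid vowel in word-final position, so it raises to [i]. /soazizotvivapide/ → soazizotvivapidi.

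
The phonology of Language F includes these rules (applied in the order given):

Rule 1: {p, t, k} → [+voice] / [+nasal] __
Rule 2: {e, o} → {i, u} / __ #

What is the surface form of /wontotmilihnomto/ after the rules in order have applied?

Rule 1 (post-nasal voicing): /t/ is a voiceless stop immediately after the nasal /n/, so it voices to [d]. /t/ is a voiceless stop immediately after the nasal /m/, so it voices to [d]. /wontotmilihnomto/ → wondotmilihnomdo.
Rule 2 (final vowel raising): /o/ is a mid vowel in word-final position, so it raises to [u]. /wondotmilihnomdo/ → wondotmilihnomdu.

wondotmilihnomdu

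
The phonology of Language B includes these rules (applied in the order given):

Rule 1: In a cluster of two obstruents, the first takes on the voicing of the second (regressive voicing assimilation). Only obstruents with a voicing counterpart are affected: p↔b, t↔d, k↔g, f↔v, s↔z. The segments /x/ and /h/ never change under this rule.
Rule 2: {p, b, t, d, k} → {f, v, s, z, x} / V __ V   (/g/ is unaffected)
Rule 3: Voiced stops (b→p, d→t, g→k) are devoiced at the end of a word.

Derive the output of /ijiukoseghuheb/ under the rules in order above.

Rule 1 (regressive voicing assimilation): /g/ precedes the voiceless obstruent /h/, so it devoices to [k] by assimilation. /ijiukoseghuheb/ → ijiukosekhuheb.
Rule 2 (intervocalic spirantization): /k/ is a stop between vowels /u/ and /o/, so it spirantizes to the fricative [x]. /ijiukosekhuheb/ → ijiuxosekhuheb.
Rule 3 (final devoicing): /b/ is a voiced stop in word-final position, so it devoices to [p]. /ijiuxosekhuheb/ → ijiuxosekhuhep.

ijiuxosekhuhep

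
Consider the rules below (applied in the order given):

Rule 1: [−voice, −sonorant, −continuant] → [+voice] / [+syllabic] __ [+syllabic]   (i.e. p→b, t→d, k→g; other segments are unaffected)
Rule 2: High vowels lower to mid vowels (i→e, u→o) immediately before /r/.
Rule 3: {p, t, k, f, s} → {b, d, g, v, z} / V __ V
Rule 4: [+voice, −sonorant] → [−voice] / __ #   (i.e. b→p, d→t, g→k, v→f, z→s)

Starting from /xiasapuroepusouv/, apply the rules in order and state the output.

Rule 1 (intervocalic voicing): /p/ is a voiceless stop between vowels /a/ and /u/, so it voices to [b]. /p/ is a voiceless stop between vowels /e/ and /u/, so it voices to [b]. /xiasapuroepusouv/ → xiasaburoebusouv.
Rule 2 (pre-rhotic lowering): /u/ is a high vowel immediately before /r/, so it lowers to [o]. /xiasaburoebusouv/ → xiasaboroebusouv.
Rule 3 (intervocalic voicing): /s/ is a voiceless obstruent between vowels /a/ and /a/, so it voices to [z]. /s/ is a voiceless obstruent between vowels /u/ and /o/, so it voices to [z]. /xiasaboroebusouv/ → xiazaboroebuzouv.
Rule 4 (final devoicing): /v/ is a voiced obstruent in word-final position, so it devoices to [f]. /xiazaboroebuzouv/ → xiazaboroebuzouf.

xiazaboroebuzouf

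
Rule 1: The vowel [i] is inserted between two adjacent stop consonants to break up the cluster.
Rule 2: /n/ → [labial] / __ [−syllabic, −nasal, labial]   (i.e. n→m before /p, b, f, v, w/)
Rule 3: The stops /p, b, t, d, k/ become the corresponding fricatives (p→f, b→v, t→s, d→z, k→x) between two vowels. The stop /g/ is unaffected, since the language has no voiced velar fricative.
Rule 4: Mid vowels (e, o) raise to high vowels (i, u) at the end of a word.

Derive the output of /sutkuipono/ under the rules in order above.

Rule 1 (stop-cluster i-epenthesis): /t/ and /k/ form a stop–stop cluster, so [i] is inserted between them. /sutkuipono/ → sutikuipono.
Rule 2 (nasal place assimilation): no segment meets the environment; /sutikuipono/ is unchanged.
Rule 3 (intervocalic spirantization): /t/ is a stop between vowels /u/ and /i/, so it spirantizes to the fricative [s]. /k/ is a stop between vowels /i/ and /u/, so it spirantizes to the fricative [x]. /p/ is a stop between vowels /i/ and /o/, so it spirantizes to the fricative [f]. /sutikuipono/ → susixuifono.
Rule 4 (final vowel raising): /o/ is a mid vowel in word-final position, so it raises to [u]. /susixuifono/ → susixuifonu.

susixuifonu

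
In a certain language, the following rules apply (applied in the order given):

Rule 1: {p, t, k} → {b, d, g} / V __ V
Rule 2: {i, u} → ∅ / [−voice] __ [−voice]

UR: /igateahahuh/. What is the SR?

Rule 1 (intervocalic voicing): /t/ is a voiceless stop between vowels /a/ and /e/, so it voices to [d]. /igateahahuh/ → igadeahahuh.
Rule 2 (high vowel syncope): /u/ is a high vowel flanked by voiceless consonants /h/ and /h/, so it deletes. /igadeahahuh/ → igadeahahh.

igadeahahh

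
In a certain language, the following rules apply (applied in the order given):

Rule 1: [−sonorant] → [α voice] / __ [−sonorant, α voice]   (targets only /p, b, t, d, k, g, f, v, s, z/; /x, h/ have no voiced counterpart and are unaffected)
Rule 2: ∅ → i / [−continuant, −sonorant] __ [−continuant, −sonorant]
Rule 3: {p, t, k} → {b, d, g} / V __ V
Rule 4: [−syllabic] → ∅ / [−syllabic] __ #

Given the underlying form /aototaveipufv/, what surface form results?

aododaveibuv

Rule 1 (regressive voicing assimilation): /f/ precedes the voiced obstruent /v/, so it voices to [v] by assimilation. /aototaveipufv/ → aototaveipuvv.
Rule 2 (stop-cluster i-epenthesis): no segment meets the environment; /aototaveipuvv/ is unchanged.
Rule 3 (intervocalic voicing): /t/ is a voiceless stop between vowels /o/ and /o/, so it voices to [d]. /t/ is a voiceless stop between vowels /o/ and /a/, so it voices to [d]. /p/ is a voiceless stop between vowels /i/ and /u/, so it voices to [b]. /aototaveipuvv/ → aododaveibuvv.
Rule 4 (final cluster simplification): /v/ is the second consonant of a word-final cluster /vv/, so it deletes. /aododaveibuvv/ → aododaveibuv.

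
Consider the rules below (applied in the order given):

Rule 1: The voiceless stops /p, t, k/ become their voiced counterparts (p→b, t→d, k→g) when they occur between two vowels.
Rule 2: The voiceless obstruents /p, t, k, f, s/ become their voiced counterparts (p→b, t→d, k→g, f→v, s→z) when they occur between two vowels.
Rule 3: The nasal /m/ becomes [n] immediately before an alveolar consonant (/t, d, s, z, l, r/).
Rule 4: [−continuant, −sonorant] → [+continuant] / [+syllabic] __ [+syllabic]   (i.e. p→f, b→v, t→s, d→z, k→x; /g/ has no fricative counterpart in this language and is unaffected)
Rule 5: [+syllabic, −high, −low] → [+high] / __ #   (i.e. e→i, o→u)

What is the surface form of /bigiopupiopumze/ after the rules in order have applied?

Rule 1 (intervocalic voicing): /p/ is a voiceless stop between vowels /o/ and /u/, so it voices to [b]. /p/ is a voiceless stop between vowels /u/ and /i/, so it voices to [b]. /p/ is a voiceless stop between vowels /o/ and /u/, so it voices to [b]. /bigiopupiopumze/ → bigiobubiobumze.
Rule 2 (intervocalic voicing): no segment meets the environment; /bigiobubiobumze/ is unchanged.
Rule 3 (nasal place assimilation): /m/ precedes the alveolar consonant /z/, so it assimilates in place to [n]. /bigiobubiobumze/ → bigiobubiobunze.
Rule 4 (intervocalic spirantization): /b/ is a stop between vowels /o/ and /u/, so it spirantizes to the fricative [v]. /b/ is a stop between vowels /u/ and /i/, so it spirantizes to the fricative [v]. /b/ is a stop between vowels /o/ and /u/, so it spirantizes to the fricative [v]. /bigiobubiobunze/ → bigiovuviovunze.
Rule 5 (final vowel raising): /e/ is a mid vowel in word-final position, so it raises to [i]. /bigiovuviovunze/ → bigiovuviovunzi.

bigiovuviovunzi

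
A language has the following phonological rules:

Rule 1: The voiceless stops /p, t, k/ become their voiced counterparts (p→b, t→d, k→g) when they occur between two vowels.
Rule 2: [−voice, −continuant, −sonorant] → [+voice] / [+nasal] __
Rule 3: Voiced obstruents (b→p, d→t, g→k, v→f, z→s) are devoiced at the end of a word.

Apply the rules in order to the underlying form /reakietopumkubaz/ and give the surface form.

Rule 1 (intervocalic voicing): /k/ is a voiceless stop between vowels /a/ and /i/, so it voices to [g]. /t/ is a voiceless stop between vowels /e/ and /o/, so it voices to [d]. /p/ is a voiceless stop between vowels /o/ and /u/, so it voices to [b]. /reakietopumkubaz/ → reagiedobumkubaz.
Rule 2 (post-nasal voicing): /k/ is a voiceless stop immediately after the nasal /m/, so it voices to [g]. /reagiedobumkubaz/ → reagiedobumgubaz.
Rule 3 (final devoicing): /z/ is a voiced obstruent in word-final position, so it devoices to [s]. /reagiedobumgubaz/ → reagiedobumgubas.

reagiedobumgubas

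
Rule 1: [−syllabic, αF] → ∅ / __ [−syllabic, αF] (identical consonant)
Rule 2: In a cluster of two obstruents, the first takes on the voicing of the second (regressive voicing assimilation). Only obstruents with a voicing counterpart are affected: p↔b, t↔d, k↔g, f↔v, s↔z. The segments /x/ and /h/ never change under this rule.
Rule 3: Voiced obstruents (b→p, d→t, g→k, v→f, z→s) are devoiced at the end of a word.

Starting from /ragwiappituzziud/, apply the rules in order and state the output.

ragwiapituziut

Rule 1 (degemination): /pp/ is a geminate; the first /p/ deletes. /zz/ is a geminate; the first /z/ deletes. /ragwiappituzziud/ → ragwiapituziud.
Rule 2 (regressive voicing assimilation): no segment meets the environment; /ragwiapituziud/ is unchanged.
Rule 3 (final devoicing): /d/ is a voiced obstruent in word-final position, so it devoices to [t]. /ragwiapituziud/ → ragwiapituziut.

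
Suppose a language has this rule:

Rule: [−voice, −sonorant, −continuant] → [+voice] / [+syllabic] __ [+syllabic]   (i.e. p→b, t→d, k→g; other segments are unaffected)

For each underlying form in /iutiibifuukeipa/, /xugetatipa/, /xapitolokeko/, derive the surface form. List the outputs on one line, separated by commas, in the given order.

iudiibifuugeiba, xugedadiba, xabidologego

/iutiibifuukeipa/: /t/ is a voiceless stop between vowels /u/ and /i/, so it voices to [d]. /k/ is a voiceless stop between vowels /u/ and /e/, so it voices to [g]. /p/ is a voiceless stop between vowels /i/ and /a/, so it voices to [b]. → [iudiibifuugeiba].
/xugetatipa/: /t/ is a voiceless stop between vowels /e/ and /a/, so it voices to [d]. /t/ is a voiceless stop between vowels /a/ and /i/, so it voices to [d]. /p/ is a voiceless stop between vowels /i/ and /a/, so it voices to [b]. → [xugedadiba].
/xapitolokeko/: /p/ is a voiceless stop between vowels /a/ and /i/, so it voices to [b]. /t/ is a voiceless stop between vowels /i/ and /o/, so it voices to [d]. /k/ is a voiceless stop between vowels /o/ and /e/, so it voices to [g]. /k/ is a voiceless stop between vowels /e/ and /o/, so it voices to [g]. → [xabidologego].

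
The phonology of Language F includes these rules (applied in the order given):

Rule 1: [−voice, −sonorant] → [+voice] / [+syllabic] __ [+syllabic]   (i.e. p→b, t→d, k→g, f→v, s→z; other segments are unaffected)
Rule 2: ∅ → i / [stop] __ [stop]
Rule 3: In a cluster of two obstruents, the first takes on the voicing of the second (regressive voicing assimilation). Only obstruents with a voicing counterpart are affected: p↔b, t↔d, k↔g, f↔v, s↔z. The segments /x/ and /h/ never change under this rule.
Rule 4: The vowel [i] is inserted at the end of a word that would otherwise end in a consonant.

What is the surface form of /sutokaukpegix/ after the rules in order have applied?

sudogaukipegixi

Rule 1 (intervocalic voicing): /t/ is a voiceless obstruent between vowels /u/ and /o/, so it voices to [d]. /k/ is a voiceless obstruent between vowels /o/ and /a/, so it voices to [g]. /sutokaukpegix/ → sudogaukpegix.
Rule 2 (stop-cluster i-epenthesis): /k/ and /p/ form a stop–stop cluster, so [i] is inserted between them. /sudogaukpegix/ → sudogaukipegix.
Rule 3 (regressive voicing assimilation): no segment meets the environment; /sudogaukipegix/ is unchanged.
Rule 4 (final i-epenthesis): the form ends in the consonant /x/, so [i] is inserted word-finally. /sudogaukipegix/ → sudogaukipegixi.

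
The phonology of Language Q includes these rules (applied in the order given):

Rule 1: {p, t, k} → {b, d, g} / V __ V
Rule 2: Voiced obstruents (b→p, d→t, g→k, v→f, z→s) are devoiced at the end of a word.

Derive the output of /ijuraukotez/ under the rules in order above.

ijuraugodes

Rule 1 (intervocalic voicing): /k/ is a voiceless stop between vowels /u/ and /o/, so it voices to [g]. /t/ is a voiceless stop between vowels /o/ and /e/, so it voices to [d]. /ijuraukotez/ → ijuraugodez.
Rule 2 (final devoicing): /z/ is a voiced obstruent in word-final position, so it devoices to [s]. /ijuraugodez/ → ijuraugodes.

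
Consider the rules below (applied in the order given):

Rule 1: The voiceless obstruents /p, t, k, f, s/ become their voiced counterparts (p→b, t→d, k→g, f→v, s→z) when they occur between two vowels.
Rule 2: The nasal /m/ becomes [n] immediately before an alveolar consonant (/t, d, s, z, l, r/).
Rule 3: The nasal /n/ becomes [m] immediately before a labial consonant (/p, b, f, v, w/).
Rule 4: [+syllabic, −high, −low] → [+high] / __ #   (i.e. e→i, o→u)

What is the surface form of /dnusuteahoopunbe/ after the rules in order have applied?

dnuzudeahoobumbi

Rule 1 (intervocalic voicing): /s/ is a voiceless obstruent between vowels /u/ and /u/, so it voices to [z]. /t/ is a voiceless obstruent between vowels /u/ and /e/, so it voices to [d]. /p/ is a voiceless obstruent between vowels /o/ and /u/, so it voices to [b]. /dnusuteahoopunbe/ → dnuzudeahoobunbe.
Rule 2 (nasal place assimilation): no segment meets the environment; /dnuzudeahoobunbe/ is unchanged.
Rule 3 (nasal place assimilation): /n/ precedes the labial consonant /b/, so it assimilates in place to [m]. /dnuzudeahoobunbe/ → dnuzudeahoobumbe.
Rule 4 (final vowel raising): /e/ is a mid vowel in word-final position, so it raises to [i]. /dnuzudeahoobumbe/ → dnuzudeahoobumbi.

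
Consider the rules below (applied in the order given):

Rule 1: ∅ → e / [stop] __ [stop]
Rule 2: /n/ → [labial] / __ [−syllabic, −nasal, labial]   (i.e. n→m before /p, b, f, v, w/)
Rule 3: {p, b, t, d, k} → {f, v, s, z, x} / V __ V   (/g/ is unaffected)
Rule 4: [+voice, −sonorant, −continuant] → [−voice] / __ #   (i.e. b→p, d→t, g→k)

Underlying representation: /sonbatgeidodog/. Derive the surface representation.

Rule 1 (stop-cluster e-epenthesis): /t/ and /g/ form a stop–stop cluster, so [e] is inserted between them. /sonbatgeidodog/ → sonbategeidodog.
Rule 2 (nasal place assimilation): /n/ precedes the labial consonant /b/, so it assimilates in place to [m]. /sonbategeidodog/ → sombategeidodog.
Rule 3 (intervocalic spirantization): /t/ is a stop between vowels /a/ and /e/, so it spirantizes to the fricative [s]. /d/ is a stop between vowels /i/ and /o/, so it spirantizes to the fricative [z]. /d/ is a stop between vowels /o/ and /o/, so it spirantizes to the fricative [z]. /sombategeidodog/ → sombasegeizozog.
Rule 4 (final devoicing): /g/ is a voiced stop in word-final position, so it devoices to [k]. /sombasegeizozog/ → sombasegeizozok.

sombasegeizozok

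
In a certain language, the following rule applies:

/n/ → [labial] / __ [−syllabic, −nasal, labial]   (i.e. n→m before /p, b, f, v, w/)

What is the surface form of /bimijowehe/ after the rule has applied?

No segment of /bimijowehe/ meets the structural description of the rule, so the form surfaces unchanged.

bimijowehe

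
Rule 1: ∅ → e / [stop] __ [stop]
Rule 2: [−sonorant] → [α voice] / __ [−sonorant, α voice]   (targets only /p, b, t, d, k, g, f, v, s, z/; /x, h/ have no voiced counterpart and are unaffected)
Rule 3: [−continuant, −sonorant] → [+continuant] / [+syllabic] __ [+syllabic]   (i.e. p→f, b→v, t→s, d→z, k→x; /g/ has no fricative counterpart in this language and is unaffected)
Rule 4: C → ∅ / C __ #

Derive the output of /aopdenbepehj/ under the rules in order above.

Rule 1 (stop-cluster e-epenthesis): /p/ and /d/ form a stop–stop cluster, so [e] is inserted between them. /aopdenbepehj/ → aopedenbepehj.
Rule 2 (regressive voicing assimilation): no segment meets the environment; /aopedenbepehj/ is unchanged.
Rule 3 (intervocalic spirantization): /p/ is a stop between vowels /o/ and /e/, so it spirantizes to the fricative [f]. /d/ is a stop between vowels /e/ and /e/, so it spirantizes to the fricative [z]. /p/ is a stop between vowels /e/ and /e/, so it spirantizes to the fricative [f]. /aopedenbepehj/ → aofezenbefehj.
Rule 4 (final cluster simplification): /j/ is the second consonant of a word-final cluster /hj/, so it deletes. /aofezenbefehj/ → aofezenbefeh.

aofezenbefeh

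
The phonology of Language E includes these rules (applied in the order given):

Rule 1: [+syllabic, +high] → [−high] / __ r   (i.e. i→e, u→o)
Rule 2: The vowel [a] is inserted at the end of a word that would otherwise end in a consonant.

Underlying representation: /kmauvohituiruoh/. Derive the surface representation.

kmauvohitueruoha

Rule 1 (pre-rhotic lowering): /i/ is a high vowel immediately before /r/, so it lowers to [e]. /kmauvohituiruoh/ → kmauvohitueruoh.
Rule 2 (final a-epenthesis): the form ends in the consonant /h/, so [a] is inserted word-finally. /kmauvohitueruoh/ → kmauvohitueruoha.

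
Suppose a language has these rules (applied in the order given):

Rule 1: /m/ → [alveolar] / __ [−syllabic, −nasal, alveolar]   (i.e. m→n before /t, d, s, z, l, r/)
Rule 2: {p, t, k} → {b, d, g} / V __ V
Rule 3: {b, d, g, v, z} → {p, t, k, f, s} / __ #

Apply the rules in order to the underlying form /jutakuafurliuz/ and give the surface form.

Rule 1 (nasal place assimilation): no segment meets the environment; /jutakuafurliuz/ is unchanged.
Rule 2 (intervocalic voicing): /t/ is a voiceless stop between vowels /u/ and /a/, so it voices to [d]. /k/ is a voiceless stop between vowels /a/ and /u/, so it voices to [g]. /jutakuafurliuz/ → judaguafurliuz.
Rule 3 (final devoicing): /z/ is a voiced obstruent in word-final position, so it devoices to [s]. /judaguafurliuz/ → judaguafurlius.

judaguafurlius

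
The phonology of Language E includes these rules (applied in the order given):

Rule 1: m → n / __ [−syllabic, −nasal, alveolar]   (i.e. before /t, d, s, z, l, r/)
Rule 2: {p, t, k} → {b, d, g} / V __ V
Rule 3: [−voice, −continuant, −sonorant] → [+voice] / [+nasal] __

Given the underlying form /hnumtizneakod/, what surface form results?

Rule 1 (nasal place assimilation): /m/ precedes the alveolar consonant /t/, so it assimilates in place to [n]. /hnumtizneakod/ → hnuntizneakod.
Rule 2 (intervocalic voicing): /k/ is a voiceless stop between vowels /a/ and /o/, so it voices to [g]. /hnuntizneakod/ → hnuntizneagod.
Rule 3 (post-nasal voicing): /t/ is a voiceless stop immediately after the nasal /n/, so it voices to [d]. /hnuntizneagod/ → hnundizneagod.

hnundizneagod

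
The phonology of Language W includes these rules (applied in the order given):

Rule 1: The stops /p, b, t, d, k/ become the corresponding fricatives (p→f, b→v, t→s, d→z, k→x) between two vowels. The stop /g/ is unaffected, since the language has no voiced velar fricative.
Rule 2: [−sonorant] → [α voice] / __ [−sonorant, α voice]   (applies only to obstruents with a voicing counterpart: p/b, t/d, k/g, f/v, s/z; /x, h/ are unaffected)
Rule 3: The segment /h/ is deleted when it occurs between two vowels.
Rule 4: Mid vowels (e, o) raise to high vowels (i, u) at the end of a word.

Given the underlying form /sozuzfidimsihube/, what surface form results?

Rule 1 (intervocalic spirantization): /d/ is a stop between vowels /i/ and /i/, so it spirantizes to the fricative [z]. /b/ is a stop between vowels /u/ and /e/, so it spirantizes to the fricative [v]. /sozuzfidimsihube/ → sozuzfizimsihuve.
Rule 2 (regressive voicing assimilation): /z/ precedes the voiceless obstruent /f/, so it devoices to [s] by assimilation. /sozuzfizimsihuve/ → sozusfizimsihuve.
Rule 3 (intervocalic h-deletion): /h/ occurs between vowels /i/ and /u/, so it deletes. /sozusfizimsihuve/ → sozusfizimsiuve.
Rule 4 (final vowel raising): /e/ is a mid vowel in word-final position, so it raises to [i]. /sozusfizimsiuve/ → sozusfizimsiuvi.

sozusfizimsiuvi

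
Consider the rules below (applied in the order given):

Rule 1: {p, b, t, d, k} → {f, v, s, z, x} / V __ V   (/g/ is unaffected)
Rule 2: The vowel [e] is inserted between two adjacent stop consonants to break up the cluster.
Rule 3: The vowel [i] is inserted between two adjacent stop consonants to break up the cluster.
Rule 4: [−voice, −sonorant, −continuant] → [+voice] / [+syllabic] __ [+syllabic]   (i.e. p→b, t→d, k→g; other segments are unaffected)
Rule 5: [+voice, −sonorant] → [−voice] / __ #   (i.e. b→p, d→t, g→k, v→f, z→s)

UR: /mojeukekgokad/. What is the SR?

Rule 1 (intervocalic spirantization): /k/ is a stop between vowels /u/ and /e/, so it spirantizes to the fricative [x]. /k/ is a stop between vowels /o/ and /a/, so it spirantizes to the fricative [x]. /mojeukekgokad/ → mojeuxekgoxad.
Rule 2 (stop-cluster e-epenthesis): /k/ and /g/ form a stop–stop cluster, so [e] is inserted between them. /mojeuxekgoxad/ → mojeuxekegoxad.
Rule 3 (stop-cluster i-epenthesis): no segment meets the environment; /mojeuxekegoxad/ is unchanged.
Rule 4 (intervocalic voicing): /k/ is a voiceless stop between vowels /e/ and /e/, so it voices to [g]. /mojeuxekegoxad/ → mojeuxegegoxad.
Rule 5 (final devoicing): /d/ is a voiced obstruent in word-final position, so it devoices to [t]. /mojeuxegegoxad/ → mojeuxegegoxat.

mojeuxegegoxat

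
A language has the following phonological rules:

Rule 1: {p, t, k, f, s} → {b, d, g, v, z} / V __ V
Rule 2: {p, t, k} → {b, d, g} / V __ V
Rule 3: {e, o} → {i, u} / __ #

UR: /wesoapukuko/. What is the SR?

Rule 1 (intervocalic voicing): /s/ is a voiceless obstruent between vowels /e/ and /o/, so it voices to [z]. /p/ is a voiceless obstruent between vowels /a/ and /u/, so it voices to [b]. /k/ is a voiceless obstruent between vowels /u/ and /u/, so it voices to [g]. /k/ is a voiceless obstruent between vowels /u/ and /o/, so it voices to [g]. /wesoapukuko/ → wezoabugugo.
Rule 2 (intervocalic voicing): no segment meets the environment; /wezoabugugo/ is unchanged.
Rule 3 (final vowel raising): /o/ is a mid vowel in word-final position, so it raises to [u]. /wezoabugugo/ → wezoabugugu.

wezoabugugu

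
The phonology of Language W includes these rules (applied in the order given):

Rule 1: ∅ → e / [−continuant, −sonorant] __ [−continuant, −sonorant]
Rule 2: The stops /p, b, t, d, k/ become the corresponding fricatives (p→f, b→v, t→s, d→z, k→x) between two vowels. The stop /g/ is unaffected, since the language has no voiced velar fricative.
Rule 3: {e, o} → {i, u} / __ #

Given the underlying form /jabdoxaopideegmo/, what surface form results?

Rule 1 (stop-cluster e-epenthesis): /b/ and /d/ form a stop–stop cluster, so [e] is inserted between them. /jabdoxaopideegmo/ → jabedoxaopideegmo.
Rule 2 (intervocalic spirantization): /b/ is a stop between vowels /a/ and /e/, so it spirantizes to the fricative [v]. /d/ is a stop between vowels /e/ and /o/, so it spirantizes to the fricative [z]. /p/ is a stop between vowels /o/ and /i/, so it spirantizes to the fricative [f]. /d/ is a stop between vowels /i/ and /e/, so it spirantizes to the fricative [z]. /jabedoxaopideegmo/ → javezoxaofizeegmo.
Rule 3 (final vowel raising): /o/ is a mid vowel in word-final position, so it raises to [u]. /javezoxaofizeegmo/ → javezoxaofizeegmu.

javezoxaofizeegmu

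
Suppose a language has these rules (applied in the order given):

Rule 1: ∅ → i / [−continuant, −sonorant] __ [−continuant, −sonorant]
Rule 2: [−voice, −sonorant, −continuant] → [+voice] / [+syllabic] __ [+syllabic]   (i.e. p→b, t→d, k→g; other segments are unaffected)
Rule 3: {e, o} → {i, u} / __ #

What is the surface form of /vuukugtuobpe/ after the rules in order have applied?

Rule 1 (stop-cluster i-epenthesis): /g/ and /t/ form a stop–stop cluster, so [i] is inserted between them. /b/ and /p/ form a stop–stop cluster, so [i] is inserted between them. /vuukugtuobpe/ → vuukugituobipe.
Rule 2 (intervocalic voicing): /k/ is a voiceless stop between vowels /u/ and /u/, so it voices to [g]. /t/ is a voiceless stop between vowels /i/ and /u/, so it voices to [d]. /p/ is a voiceless stop between vowels /i/ and /e/, so it voices to [b]. /vuukugituobipe/ → vuugugiduobibe.
Rule 3 (final vowel raising): /e/ is a mid vowel in word-final position, so it raises to [i]. /vuugugiduobibe/ → vuugugiduobibi.

vuugugiduobibi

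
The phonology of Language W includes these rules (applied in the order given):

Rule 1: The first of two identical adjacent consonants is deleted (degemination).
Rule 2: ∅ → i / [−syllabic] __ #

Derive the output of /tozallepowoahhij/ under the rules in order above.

Rule 1 (degemination): /ll/ is a geminate; the first /l/ deletes. /hh/ is a geminate; the first /h/ deletes. /tozallepowoahhij/ → tozalepowoahij.
Rule 2 (final i-epenthesis): the form ends in the consonant /j/, so [i] is inserted word-finally. /tozalepowoahij/ → tozalepowoahiji.

tozalepowoahiji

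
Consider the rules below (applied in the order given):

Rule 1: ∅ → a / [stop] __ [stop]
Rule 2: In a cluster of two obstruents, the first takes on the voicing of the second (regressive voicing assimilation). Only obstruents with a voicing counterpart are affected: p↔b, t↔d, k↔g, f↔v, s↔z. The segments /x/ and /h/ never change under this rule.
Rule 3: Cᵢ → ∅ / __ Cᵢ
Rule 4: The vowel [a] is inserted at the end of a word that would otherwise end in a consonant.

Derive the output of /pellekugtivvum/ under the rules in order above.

Rule 1 (stop-cluster a-epenthesis): /g/ and /t/ form a stop–stop cluster, so [a] is inserted between them. /pellekugtivvum/ → pellekugativvum.
Rule 2 (regressive voicing assimilation): no segment meets the environment; /pellekugativvum/ is unchanged.
Rule 3 (degemination): /ll/ is a geminate; the first /l/ deletes. /vv/ is a geminate; the first /v/ deletes. /pellekugativvum/ → pelekugativum.
Rule 4 (final a-epenthesis): the form ends in the consonant /m/, so [a] is inserted word-finally. /pelekugativum/ → pelekugativuma.

pelekugativuma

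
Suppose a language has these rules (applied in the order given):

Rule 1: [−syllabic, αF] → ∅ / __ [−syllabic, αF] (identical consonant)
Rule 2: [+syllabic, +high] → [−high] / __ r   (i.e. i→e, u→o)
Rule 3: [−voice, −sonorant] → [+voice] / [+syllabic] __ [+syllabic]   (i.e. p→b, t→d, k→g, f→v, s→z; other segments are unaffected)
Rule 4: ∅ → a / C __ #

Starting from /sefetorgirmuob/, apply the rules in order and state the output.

sevedorgermuoba

Rule 1 (degemination): no segment meets the environment; /sefetorgirmuob/ is unchanged.
Rule 2 (pre-rhotic lowering): /i/ is a high vowel immediately before /r/, so it lowers to [e]. /sefetorgirmuob/ → sefetorgermuob.
Rule 3 (intervocalic voicing): /f/ is a voiceless obstruent between vowels /e/ and /e/, so it voices to [v]. /t/ is a voiceless obstruent between vowels /e/ and /o/, so it voices to [d]. /sefetorgermuob/ → sevedorgermuob.
Rule 4 (final a-epenthesis): the form ends in the consonant /b/, so [a] is inserted word-finally. /sevedorgermuob/ → sevedorgermuoba.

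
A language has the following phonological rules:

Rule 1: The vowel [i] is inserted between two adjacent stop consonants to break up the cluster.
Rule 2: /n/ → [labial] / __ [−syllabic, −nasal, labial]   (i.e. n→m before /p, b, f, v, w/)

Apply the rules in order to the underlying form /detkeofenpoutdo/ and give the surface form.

Rule 1 (stop-cluster i-epenthesis): /t/ and /k/ form a stop–stop cluster, so [i] is inserted between them. /t/ and /d/ form a stop–stop cluster, so [i] is inserted between them. /detkeofenpoutdo/ → detikeofenpoutido.
Rule 2 (nasal place assimilation): /n/ precedes the labial consonant /p/, so it assimilates in place to [m]. /detikeofenpoutido/ → detikeofempoutido.

detikeofempoutido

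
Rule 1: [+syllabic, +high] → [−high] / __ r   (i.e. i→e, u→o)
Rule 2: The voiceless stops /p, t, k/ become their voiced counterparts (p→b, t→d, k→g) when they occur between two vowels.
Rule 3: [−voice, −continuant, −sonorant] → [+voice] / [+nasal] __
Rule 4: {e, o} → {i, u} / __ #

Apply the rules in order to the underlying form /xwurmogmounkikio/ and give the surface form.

Rule 1 (pre-rhotic lowering): /u/ is a high vowel immediately before /r/, so it lowers to [o]. /xwurmogmounkikio/ → xwormogmounkikio.
Rule 2 (intervocalic voicing): /k/ is a voiceless stop between vowels /i/ and /i/, so it voices to [g]. /xwormogmounkikio/ → xwormogmounkigio.
Rule 3 (post-nasal voicing): /k/ is a voiceless stop immediately after the nasal /n/, so it voices to [g]. /xwormogmounkigio/ → xwormogmoungigio.
Rule 4 (final vowel raising): /o/ is a mid vowel in word-final position, so it raises to [u]. /xwormogmoungigio/ → xwormogmoungigiu.

xwormogmoungigiu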